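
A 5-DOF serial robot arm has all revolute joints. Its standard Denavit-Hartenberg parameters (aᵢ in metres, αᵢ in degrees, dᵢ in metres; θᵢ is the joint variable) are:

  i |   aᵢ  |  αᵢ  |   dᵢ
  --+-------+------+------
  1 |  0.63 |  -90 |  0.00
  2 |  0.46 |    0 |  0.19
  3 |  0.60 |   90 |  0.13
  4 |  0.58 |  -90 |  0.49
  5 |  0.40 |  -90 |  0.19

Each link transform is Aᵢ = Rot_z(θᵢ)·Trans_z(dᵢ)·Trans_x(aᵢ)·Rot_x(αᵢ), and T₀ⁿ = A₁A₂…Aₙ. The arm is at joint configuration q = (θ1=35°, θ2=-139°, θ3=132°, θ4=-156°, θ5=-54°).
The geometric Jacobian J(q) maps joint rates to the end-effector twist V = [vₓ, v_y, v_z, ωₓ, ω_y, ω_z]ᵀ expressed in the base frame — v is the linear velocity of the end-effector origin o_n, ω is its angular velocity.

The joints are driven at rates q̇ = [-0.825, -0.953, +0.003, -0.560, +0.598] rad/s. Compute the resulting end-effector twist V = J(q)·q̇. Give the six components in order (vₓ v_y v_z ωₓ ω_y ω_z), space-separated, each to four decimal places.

o_n = [0.2019, -0.0846, 1.1011]
J₁: ẑ×o_n = [0.0846, 0.2019, -0.0000], ω = ẑ
J2: z=[-0.5736, 0.8192, 0.0000] o=[0.5161, 0.3614, 0.0000] → [0.9020, 0.6316, 0.5132, -0.5736, 0.8192, 0.0000]
J3: z=[-0.5736, 0.8192, 0.0000] o=[0.1227, 0.3179, 0.3018] → [0.6548, 0.4585, 0.1660, -0.5736, 0.8192, 0.0000]
J4: z=[-0.0998, -0.0699, 0.9925] o=[0.5360, 0.7659, 0.3749] → [0.7935, -0.2591, 0.0616, -0.0998, -0.0699, 0.9925]
J5: z=[0.8547, -0.5168, 0.0496] o=[0.1916, 0.2368, 0.7967] → [-0.1414, -0.2597, -0.2694, 0.8547, -0.5168, 0.0496]
V = J·q̇ = [-1.4563, -0.7772, -0.6841, 1.1119, -1.0481, -1.3512]

-1.4563 -0.7772 -0.6841 1.1119 -1.0481 -1.3512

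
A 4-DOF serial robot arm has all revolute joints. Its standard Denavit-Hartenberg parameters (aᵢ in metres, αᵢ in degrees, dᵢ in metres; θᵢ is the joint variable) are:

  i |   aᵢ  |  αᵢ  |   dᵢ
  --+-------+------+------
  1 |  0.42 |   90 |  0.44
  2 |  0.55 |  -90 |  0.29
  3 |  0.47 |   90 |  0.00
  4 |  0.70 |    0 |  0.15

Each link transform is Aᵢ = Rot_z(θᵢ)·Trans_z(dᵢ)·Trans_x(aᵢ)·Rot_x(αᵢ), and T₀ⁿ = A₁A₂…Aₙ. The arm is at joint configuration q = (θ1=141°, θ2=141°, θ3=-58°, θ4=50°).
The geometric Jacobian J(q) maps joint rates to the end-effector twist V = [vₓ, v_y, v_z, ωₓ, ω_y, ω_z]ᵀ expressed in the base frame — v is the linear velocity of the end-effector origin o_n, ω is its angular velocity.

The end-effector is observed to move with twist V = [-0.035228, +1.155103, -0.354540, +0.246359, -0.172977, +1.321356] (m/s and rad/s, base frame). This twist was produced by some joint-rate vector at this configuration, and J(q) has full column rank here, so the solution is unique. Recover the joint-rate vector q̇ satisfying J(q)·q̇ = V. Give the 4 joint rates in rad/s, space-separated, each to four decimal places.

o_n = [1.2091, 0.5002, 0.5961]
J₁: ẑ×o_n = [-0.5002, 1.2091, 0.0000], ω = ẑ
J2: z=[0.6293, 0.7771, 0.0000] o=[-0.3264, 0.2643, 0.4400] → [0.1213, -0.0983, -1.0449, 0.6293, 0.7771, 0.0000]
J3: z=[0.4891, -0.3960, -0.7771] o=[0.1883, 0.2207, 0.7861] → [0.2925, -0.7004, 0.5410, 0.4891, -0.3960, -0.7771]
J4: z=[-0.1787, 0.8266, -0.5337] o=[0.5895, 0.4086, 0.9429] → [-0.2377, -0.3926, -0.5285, -0.1787, 0.8266, -0.5337]
q̇ = J⁺·V = [0.3460, 0.5500, -0.5690, -0.9990]

0.3460 0.5500 -0.5690 -0.9990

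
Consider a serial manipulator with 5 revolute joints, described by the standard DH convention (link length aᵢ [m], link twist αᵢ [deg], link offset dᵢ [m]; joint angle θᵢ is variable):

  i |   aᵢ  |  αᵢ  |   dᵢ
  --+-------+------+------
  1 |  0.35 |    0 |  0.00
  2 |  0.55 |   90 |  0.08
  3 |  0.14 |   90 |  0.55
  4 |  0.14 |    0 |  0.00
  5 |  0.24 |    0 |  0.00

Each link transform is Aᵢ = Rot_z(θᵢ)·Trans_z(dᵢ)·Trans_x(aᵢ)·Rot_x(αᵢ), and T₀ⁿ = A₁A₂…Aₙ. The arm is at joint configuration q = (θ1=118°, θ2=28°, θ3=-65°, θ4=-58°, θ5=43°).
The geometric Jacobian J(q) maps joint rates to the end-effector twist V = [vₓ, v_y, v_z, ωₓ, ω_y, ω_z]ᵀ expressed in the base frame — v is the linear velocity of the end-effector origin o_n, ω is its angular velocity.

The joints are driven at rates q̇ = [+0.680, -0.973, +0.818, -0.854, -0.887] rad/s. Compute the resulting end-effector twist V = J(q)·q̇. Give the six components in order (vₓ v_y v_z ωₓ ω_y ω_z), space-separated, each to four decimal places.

-0.4613 -0.2446 0.3441 -0.8507 1.5605 0.4428

o_n = [-0.5701, 1.0280, -0.3242]
J₁: ẑ×o_n = [-1.0280, -0.5701, 0.0000], ω = ẑ
J2: z=[0.0000, 0.0000, 1.0000] o=[-0.1643, 0.3090, 0.0000] → [-0.7190, -0.4058, 0.0000, 0.0000, 0.0000, 1.0000]
J3: z=[0.5592, 0.8290, 0.0000] o=[-0.6203, 0.6166, 0.0800] → [-0.3351, 0.2260, 0.1885, 0.5592, 0.8290, 0.0000]
J4: z=[0.7514, -0.5068, -0.4226] o=[-0.3618, 1.1056, -0.0469] → [0.1078, 0.2964, -0.1639, 0.7514, -0.5068, -0.4226]
J5: z=[0.7514, -0.5068, -0.4226] o=[-0.4542, 1.0247, -0.1141] → [0.1079, 0.2069, -0.0563, 0.7514, -0.5068, -0.4226]
V = J·q̇ = [-0.4613, -0.2446, 0.3441, -0.8507, 1.5605, 0.4428]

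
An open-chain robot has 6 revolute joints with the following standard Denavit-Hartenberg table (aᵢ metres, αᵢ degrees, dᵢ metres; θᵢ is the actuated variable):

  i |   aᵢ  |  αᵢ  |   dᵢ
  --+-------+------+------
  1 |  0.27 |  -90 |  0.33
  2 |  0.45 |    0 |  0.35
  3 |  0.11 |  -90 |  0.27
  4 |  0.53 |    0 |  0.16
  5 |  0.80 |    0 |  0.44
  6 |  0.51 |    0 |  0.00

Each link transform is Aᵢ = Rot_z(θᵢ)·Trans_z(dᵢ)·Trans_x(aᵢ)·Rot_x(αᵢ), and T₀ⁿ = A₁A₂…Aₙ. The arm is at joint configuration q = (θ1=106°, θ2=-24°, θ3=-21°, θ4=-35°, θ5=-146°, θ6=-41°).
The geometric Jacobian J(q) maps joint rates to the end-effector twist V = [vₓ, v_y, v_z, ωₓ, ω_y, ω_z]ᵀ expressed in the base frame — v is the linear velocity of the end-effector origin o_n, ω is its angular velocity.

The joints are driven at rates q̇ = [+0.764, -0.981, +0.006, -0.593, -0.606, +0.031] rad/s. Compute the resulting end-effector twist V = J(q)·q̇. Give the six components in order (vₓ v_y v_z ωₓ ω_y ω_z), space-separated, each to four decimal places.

0.5066 0.5649 0.5456 1.1649 -0.5252 1.5899

o_n = [-0.7277, 0.4743, -0.3601]
J₁: ẑ×o_n = [-0.4743, -0.7277, 0.0000], ω = ẑ
J2: z=[-0.9613, -0.2756, 0.0000] o=[-0.0744, 0.2595, 0.3300] → [0.1902, -0.6633, -0.3865, -0.9613, -0.2756, 0.0000]
J3: z=[-0.9613, -0.2756, 0.0000] o=[-0.5242, 0.5582, 0.5130] → [0.2407, -0.8393, 0.0246, -0.9613, -0.2756, 0.0000]
J4: z=[-0.1949, 0.6797, -0.7071] o=[-0.8052, 0.5586, 0.5908] → [-0.7059, -0.2401, -0.0362, -0.1949, 0.6797, -0.7071]
J5: z=[-0.1949, 0.6797, -0.7071] o=[-1.2132, 0.8786, 0.7847] → [-1.0640, -0.5664, -0.2512, -0.1949, 0.6797, -0.7071]
J6: z=[-0.1949, 0.6797, -0.7071] o=[-1.1296, 0.6379, -0.0921] → [-0.2978, -0.3364, -0.2413, -0.1949, 0.6797, -0.7071]
V = J·q̇ = [0.5066, 0.5649, 0.5456, 1.1649, -0.5252, 1.5899]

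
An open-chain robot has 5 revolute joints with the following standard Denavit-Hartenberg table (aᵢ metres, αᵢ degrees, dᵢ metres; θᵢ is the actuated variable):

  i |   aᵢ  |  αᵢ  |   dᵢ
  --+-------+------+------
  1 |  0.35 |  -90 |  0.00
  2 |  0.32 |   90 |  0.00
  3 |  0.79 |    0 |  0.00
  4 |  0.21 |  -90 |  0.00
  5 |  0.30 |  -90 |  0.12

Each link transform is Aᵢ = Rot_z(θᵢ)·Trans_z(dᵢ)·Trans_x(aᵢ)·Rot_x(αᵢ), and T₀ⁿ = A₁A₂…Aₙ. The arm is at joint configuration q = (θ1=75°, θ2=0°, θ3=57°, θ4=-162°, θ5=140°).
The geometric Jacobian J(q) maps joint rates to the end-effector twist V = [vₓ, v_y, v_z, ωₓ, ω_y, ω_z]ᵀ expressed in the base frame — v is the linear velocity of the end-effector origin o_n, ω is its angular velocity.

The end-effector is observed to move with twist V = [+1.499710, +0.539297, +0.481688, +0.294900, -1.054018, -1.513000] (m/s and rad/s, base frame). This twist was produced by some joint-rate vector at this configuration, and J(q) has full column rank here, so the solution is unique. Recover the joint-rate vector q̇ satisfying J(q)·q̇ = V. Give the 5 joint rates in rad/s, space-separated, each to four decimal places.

o_n = [-0.3124, 1.3481, -0.1928]
J₁: ẑ×o_n = [-1.3481, -0.3124, 0.0000], ω = ẑ
J2: z=[-0.9659, 0.2588, 0.0000] o=[0.0906, 0.3381, 0.0000] → [-0.0499, -0.1863, -0.8713, -0.9659, 0.2588, 0.0000]
J3: z=[0.0000, -0.0000, 1.0000] o=[0.1734, 0.6472, 0.0000] → [-0.7009, -0.4858, -0.0000, 0.0000, -0.0000, 1.0000]
J4: z=[0.0000, -0.0000, 1.0000] o=[-0.3552, 1.2343, 0.0000] → [-0.1138, 0.0428, 0.0000, 0.0000, -0.0000, 1.0000]
J5: z=[0.5000, 0.8660, 0.0000] o=[-0.1733, 1.1293, 0.0000] → [-0.1670, 0.0964, 0.2298, 0.5000, 0.8660, 0.0000]
q̇ = J⁺·V = [-0.6150, -0.8100, -0.6220, -0.2760, -0.9750]

-0.6150 -0.8100 -0.6220 -0.2760 -0.9750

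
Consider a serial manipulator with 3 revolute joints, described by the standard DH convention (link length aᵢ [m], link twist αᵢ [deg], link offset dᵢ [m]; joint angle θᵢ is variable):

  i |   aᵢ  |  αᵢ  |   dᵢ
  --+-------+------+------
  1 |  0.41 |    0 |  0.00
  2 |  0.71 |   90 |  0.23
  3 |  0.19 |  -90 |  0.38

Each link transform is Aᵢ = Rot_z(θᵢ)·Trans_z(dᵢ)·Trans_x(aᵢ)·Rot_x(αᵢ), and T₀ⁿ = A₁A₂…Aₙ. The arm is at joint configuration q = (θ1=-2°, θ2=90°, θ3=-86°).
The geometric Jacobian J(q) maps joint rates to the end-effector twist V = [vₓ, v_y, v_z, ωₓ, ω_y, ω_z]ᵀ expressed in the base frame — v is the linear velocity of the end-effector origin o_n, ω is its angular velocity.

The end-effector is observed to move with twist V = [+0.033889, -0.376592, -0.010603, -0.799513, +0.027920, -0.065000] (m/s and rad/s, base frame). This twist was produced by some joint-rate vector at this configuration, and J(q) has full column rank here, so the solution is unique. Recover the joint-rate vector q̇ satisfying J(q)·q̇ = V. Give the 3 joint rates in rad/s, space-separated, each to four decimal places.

-0.4850 0.4200 -0.8000

o_n = [0.8148, 0.6952, 0.0405]
J₁: ẑ×o_n = [-0.6952, 0.8148, 0.0000], ω = ẑ
J2: z=[0.0000, 0.0000, 1.0000] o=[0.4098, -0.0143, 0.0000] → [-0.7096, 0.4050, 0.0000, 0.0000, 0.0000, 1.0000]
J3: z=[0.9994, -0.0349, 0.0000] o=[0.4345, 0.6953, 0.2300] → [0.0066, 0.1894, 0.0133, 0.9994, -0.0349, 0.0000]
q̇ = J⁺·V = [-0.4850, 0.4200, -0.8000]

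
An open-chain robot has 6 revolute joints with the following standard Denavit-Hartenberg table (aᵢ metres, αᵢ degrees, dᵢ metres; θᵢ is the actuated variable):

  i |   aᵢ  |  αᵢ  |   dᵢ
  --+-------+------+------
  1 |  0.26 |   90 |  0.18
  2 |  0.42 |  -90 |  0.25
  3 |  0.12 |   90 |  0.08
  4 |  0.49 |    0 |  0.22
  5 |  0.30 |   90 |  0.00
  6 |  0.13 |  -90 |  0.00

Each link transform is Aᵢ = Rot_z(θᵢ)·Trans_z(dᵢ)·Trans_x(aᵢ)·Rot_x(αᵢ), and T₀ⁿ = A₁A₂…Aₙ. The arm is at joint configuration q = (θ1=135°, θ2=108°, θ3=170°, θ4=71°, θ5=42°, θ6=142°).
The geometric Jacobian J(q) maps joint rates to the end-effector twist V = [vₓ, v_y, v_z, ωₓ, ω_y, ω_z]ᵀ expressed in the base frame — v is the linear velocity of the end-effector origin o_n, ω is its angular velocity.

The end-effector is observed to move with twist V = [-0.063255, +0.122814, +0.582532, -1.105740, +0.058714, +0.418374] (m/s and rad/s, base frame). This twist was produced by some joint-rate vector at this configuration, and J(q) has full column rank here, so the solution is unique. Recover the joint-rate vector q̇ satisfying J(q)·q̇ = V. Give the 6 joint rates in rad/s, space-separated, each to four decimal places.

0.4040 -0.7700 -0.8860 -0.7080 0.6370 0.2520

o_n = [0.3064, -0.4204, 0.2154]
J₁: ẑ×o_n = [0.4204, 0.3064, -0.0000], ω = ẑ
J2: z=[0.7071, 0.7071, 0.0000] o=[-0.1838, 0.1838, 0.1800] → [0.0250, -0.0250, -0.7740, 0.7071, 0.7071, 0.0000]
J3: z=[0.6725, -0.6725, -0.3090] o=[0.0847, 0.2689, 0.5794] → [0.0318, 0.1763, -0.3144, 0.6725, -0.6725, -0.3090]
J4: z=[-0.6584, -0.7343, 0.1651] o=[0.0979, 0.2261, 0.4423] → [0.2734, -0.1150, 0.5788, -0.6584, -0.7343, 0.1651]
J5: z=[-0.6584, -0.7343, 0.1651] o=[0.2107, -0.2322, 0.1861] → [0.0096, 0.0351, 0.1942, -0.6584, -0.7343, 0.1651]
J6: z=[-0.0483, -0.1777, -0.9829] o=[0.4361, -0.4288, 0.2105] → [0.0073, 0.1277, -0.0234, -0.0483, -0.1777, -0.9829]
q̇ = J⁺·V = [0.4040, -0.7700, -0.8860, -0.7080, 0.6370, 0.2520]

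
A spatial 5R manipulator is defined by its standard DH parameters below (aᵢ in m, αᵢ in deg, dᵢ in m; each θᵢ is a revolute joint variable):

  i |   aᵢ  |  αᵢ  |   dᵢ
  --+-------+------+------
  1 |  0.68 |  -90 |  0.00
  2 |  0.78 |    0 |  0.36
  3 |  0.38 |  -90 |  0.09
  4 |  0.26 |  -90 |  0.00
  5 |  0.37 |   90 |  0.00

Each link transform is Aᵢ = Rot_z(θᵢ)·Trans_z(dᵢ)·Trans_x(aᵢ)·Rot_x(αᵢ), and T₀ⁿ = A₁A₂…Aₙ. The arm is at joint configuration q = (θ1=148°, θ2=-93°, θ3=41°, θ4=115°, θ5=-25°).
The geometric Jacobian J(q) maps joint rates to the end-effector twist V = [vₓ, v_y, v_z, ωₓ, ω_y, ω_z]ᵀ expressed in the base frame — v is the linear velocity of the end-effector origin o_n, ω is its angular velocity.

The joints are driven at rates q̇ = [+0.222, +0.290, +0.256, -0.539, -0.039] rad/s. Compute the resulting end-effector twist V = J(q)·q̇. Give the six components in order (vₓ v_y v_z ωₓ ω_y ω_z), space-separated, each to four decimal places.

-0.4027 0.1847 0.1245 0.0611 -0.6626 0.5817

o_n = [-0.6661, 0.5218, 0.7838]
J₁: ẑ×o_n = [-0.5218, -0.6661, 0.0000], ω = ẑ
J2: z=[-0.5299, -0.8480, 0.0000] o=[-0.5767, 0.3603, 0.0000] → [-0.6647, 0.4154, -0.1614, -0.5299, -0.8480, 0.0000]
J3: z=[-0.5299, -0.8480, 0.0000] o=[-0.7328, 0.0334, 0.7789] → [-0.0042, 0.0026, -0.2023, -0.5299, -0.8480, 0.0000]
J4: z=[-0.6683, 0.4176, -0.6157] o=[-0.9789, 0.0811, 1.0784] → [0.1484, -0.3894, -0.4252, -0.6683, 0.4176, -0.6157]
J5: z=[0.2492, -0.6541, -0.7142] o=[-0.7967, 0.2451, 0.9918] → [0.3337, -0.0414, 0.1544, 0.2492, -0.6541, -0.7142]
V = J·q̇ = [-0.4027, 0.1847, 0.1245, 0.0611, -0.6626, 0.5817]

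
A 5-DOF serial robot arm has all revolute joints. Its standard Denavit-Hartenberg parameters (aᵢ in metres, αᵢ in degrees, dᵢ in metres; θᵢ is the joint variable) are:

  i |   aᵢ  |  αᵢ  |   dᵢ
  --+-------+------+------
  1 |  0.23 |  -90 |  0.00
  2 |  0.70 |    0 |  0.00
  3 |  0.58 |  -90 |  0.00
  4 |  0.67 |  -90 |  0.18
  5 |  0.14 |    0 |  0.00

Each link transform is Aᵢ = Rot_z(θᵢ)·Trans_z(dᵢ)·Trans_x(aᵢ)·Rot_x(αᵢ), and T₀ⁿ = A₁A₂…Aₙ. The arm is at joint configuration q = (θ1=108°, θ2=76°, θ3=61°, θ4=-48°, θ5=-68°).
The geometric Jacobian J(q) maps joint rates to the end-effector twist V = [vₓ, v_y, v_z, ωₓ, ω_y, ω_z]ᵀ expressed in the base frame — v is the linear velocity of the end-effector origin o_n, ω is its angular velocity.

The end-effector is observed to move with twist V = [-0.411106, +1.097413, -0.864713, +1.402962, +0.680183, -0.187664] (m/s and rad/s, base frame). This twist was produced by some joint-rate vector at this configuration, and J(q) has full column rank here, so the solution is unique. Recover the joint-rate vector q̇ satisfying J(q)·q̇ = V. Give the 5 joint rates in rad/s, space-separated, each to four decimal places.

0.5500 -0.8770 -0.3550 -0.6850 0.4670

o_n = [-0.3284, -0.7267, -1.1779]
J₁: ẑ×o_n = [0.7267, -0.3284, 0.0000], ω = ẑ
J2: z=[-0.9511, -0.3090, 0.0000] o=[-0.0711, 0.2187, 0.0000] → [0.3640, -1.1202, 0.8197, -0.9511, -0.3090, 0.0000]
J3: z=[-0.9511, -0.3090, 0.0000] o=[-0.1234, 0.3798, -0.6792] → [0.1541, -0.4743, 0.9890, -0.9511, -0.3090, 0.0000]
J4: z=[0.2107, -0.6486, 0.7314] o=[0.0077, -0.0236, -1.0748] → [0.5811, -0.2241, -0.3662, 0.2107, -0.6486, 0.7314]
J5: z=[0.8043, -0.3101, -0.5068] o=[-0.3266, -0.6061, -1.2489] → [-0.0832, -0.0562, -0.0976, 0.8043, -0.3101, -0.5068]
q̇ = J⁺·V = [0.5500, -0.8770, -0.3550, -0.6850, 0.4670]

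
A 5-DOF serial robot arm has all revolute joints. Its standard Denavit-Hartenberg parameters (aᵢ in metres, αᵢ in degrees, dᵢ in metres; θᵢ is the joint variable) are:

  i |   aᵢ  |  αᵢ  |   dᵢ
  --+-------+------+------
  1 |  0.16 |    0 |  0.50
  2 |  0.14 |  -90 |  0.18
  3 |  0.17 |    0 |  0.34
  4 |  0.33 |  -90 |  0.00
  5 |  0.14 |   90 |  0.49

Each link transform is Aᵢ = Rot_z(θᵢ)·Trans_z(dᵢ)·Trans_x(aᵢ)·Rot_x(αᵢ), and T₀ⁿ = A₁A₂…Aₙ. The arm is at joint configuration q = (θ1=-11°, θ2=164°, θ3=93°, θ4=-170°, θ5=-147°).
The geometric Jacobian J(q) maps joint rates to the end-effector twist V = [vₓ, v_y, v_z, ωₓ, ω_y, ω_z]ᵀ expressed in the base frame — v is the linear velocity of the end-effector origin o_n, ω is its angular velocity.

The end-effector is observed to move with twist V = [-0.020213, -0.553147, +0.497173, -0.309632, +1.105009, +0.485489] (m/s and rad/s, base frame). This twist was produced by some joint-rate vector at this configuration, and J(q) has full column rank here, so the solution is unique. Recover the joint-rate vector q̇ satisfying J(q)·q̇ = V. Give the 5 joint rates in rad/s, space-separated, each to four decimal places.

o_n = [-0.6167, -0.1034, 0.6071]
J₁: ẑ×o_n = [0.1034, -0.6167, 0.0000], ω = ẑ
J2: z=[0.0000, 0.0000, 1.0000] o=[0.1571, -0.0305, 0.5000] → [0.0729, -0.7738, 0.0000, 0.0000, 0.0000, 1.0000]
J3: z=[-0.4540, -0.8910, 0.0000] o=[0.0323, 0.0330, 0.6800] → [0.0649, -0.0331, -0.5164, -0.4540, -0.8910, 0.0000]
J4: z=[-0.4540, -0.8910, 0.0000] o=[-0.1141, -0.2740, 0.5102] → [-0.0863, 0.0440, -0.5253, -0.4540, -0.8910, 0.0000]
J5: z=[-0.8682, 0.4424, -0.2250] o=[-0.1803, -0.2403, 0.8318] → [-0.0686, -0.0968, 0.0743, -0.8682, 0.4424, -0.2250]
q̇ = J⁺·V = [0.1830, 0.4820, -0.6110, -0.2330, 0.7980]

0.1830 0.4820 -0.6110 -0.2330 0.7980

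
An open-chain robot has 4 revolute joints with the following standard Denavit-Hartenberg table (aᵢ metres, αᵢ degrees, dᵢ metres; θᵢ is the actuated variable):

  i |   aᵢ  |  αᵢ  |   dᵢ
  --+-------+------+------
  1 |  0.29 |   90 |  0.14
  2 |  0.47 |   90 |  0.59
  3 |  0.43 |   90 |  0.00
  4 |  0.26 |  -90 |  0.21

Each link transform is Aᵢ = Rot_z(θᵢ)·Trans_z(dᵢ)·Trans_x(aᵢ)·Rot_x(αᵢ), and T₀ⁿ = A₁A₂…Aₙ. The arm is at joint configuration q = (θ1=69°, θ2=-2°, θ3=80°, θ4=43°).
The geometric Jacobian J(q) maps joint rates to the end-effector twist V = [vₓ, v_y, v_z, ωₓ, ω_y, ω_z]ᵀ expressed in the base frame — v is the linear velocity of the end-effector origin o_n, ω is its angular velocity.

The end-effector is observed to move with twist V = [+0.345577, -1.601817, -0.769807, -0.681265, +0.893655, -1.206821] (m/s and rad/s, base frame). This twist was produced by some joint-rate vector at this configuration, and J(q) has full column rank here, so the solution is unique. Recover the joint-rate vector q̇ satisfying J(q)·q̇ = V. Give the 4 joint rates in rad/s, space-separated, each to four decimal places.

-0.8370 -0.8500 0.3490 0.6120

o_n = [1.4696, 0.5797, -0.0646]
J₁: ẑ×o_n = [-0.5797, 1.4696, 0.0000], ω = ẑ
J2: z=[0.9336, -0.3584, 0.0000] o=[0.1039, 0.2707, 0.1400] → [0.0733, 0.1910, 0.7778, 0.9336, -0.3584, 0.0000]
J3: z=[-0.0125, -0.0326, -0.9994] o=[0.8231, 0.4978, 0.1236] → [0.0879, -0.6485, 0.0200, -0.0125, -0.0326, -0.9994]
J4: z=[0.1906, 0.9811, -0.0344] o=[1.2452, 0.4157, 0.1210] → [-0.1764, 0.0277, -0.1890, 0.1906, 0.9811, -0.0344]
q̇ = J⁺·V = [-0.8370, -0.8500, 0.3490, 0.6120]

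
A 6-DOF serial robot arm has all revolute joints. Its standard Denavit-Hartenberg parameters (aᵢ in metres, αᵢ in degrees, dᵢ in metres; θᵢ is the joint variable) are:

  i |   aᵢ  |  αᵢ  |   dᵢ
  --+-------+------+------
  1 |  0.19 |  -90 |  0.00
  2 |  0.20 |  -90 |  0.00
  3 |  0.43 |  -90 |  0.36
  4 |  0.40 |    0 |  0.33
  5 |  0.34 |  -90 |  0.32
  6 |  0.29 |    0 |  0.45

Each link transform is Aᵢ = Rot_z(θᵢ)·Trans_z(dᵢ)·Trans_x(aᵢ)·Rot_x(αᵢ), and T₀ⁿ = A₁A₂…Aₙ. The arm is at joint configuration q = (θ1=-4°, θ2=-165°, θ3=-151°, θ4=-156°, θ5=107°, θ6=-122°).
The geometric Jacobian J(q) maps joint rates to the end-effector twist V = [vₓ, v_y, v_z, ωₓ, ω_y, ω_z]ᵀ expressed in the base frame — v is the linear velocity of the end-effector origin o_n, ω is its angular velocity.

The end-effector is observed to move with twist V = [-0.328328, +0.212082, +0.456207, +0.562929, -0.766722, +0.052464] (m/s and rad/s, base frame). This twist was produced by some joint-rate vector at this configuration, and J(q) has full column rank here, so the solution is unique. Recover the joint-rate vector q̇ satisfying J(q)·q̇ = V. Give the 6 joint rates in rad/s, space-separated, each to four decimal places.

o_n = [0.1895, 1.0281, 0.4006]
J₁: ẑ×o_n = [-1.0281, 0.1895, 0.0000], ω = ẑ
J2: z=[0.0698, 0.9976, 0.0000] o=[0.1895, -0.0133, 0.0000] → [0.3996, -0.0279, 0.0727, 0.0698, 0.9976, 0.0000]
J3: z=[0.2582, -0.0181, 0.9659] o=[-0.0032, 0.0002, 0.0518] → [-0.9992, 0.0960, 0.2689, 0.2582, -0.0181, 0.9659]
J4: z=[-0.4061, 0.9052, 0.1255] o=[0.4667, 0.1763, 0.3022] → [-0.0178, 0.0052, -0.0950, -0.4061, 0.9052, 0.1255]
J5: z=[-0.4061, 0.9052, 0.1255] o=[0.0544, 0.3169, 0.5834] → [-0.2548, -0.0573, -0.4111, -0.4061, 0.9052, 0.1255]
J6: z=[0.4922, 0.3324, -0.8045] o=[0.1862, 0.6967, 0.8210] → [0.1269, 0.2043, 0.1620, 0.4922, 0.3324, -0.8045]
q̇ = J⁺·V = [0.2440, -0.2260, 0.2530, 0.0880, -0.8370, 0.4250]

0.2440 -0.2260 0.2530 0.0880 -0.8370 0.4250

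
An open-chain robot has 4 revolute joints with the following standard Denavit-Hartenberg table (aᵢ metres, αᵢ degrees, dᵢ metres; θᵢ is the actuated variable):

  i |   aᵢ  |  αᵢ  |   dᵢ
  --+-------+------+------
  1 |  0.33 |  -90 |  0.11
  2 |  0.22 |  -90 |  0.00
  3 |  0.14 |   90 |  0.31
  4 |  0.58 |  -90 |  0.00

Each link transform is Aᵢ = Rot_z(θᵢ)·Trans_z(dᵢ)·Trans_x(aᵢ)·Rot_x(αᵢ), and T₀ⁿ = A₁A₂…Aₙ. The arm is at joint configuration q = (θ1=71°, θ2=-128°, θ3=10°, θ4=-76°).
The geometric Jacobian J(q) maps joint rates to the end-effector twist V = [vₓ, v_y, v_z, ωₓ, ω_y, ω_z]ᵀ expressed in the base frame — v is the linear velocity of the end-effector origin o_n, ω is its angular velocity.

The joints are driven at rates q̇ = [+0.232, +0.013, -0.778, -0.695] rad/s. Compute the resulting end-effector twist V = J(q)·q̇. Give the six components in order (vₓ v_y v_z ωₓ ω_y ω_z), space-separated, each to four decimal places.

o_n = [-0.0108, -0.1809, 0.3453]
J₁: ẑ×o_n = [0.1809, -0.0108, 0.0000], ω = ẑ
J2: z=[-0.9455, 0.3256, 0.0000] o=[0.1074, 0.3120, 0.1100] → [0.0766, 0.2225, 0.5046, -0.9455, 0.3256, 0.0000]
J3: z=[0.2566, 0.7451, 0.6157] o=[0.0633, 0.1840, 0.2834] → [0.2708, -0.0615, -0.0384, 0.2566, 0.7451, 0.6157]
J4: z=[-0.9660, 0.2195, 0.1368] o=[0.1382, 0.3268, 0.5829] → [0.0173, -0.2499, 0.5231, -0.9660, 0.2195, 0.1368]
V = J·q̇ = [-0.1797, 0.2219, -0.3272, 0.4595, -0.7280, -0.3421]

-0.1797 0.2219 -0.3272 0.4595 -0.7280 -0.3421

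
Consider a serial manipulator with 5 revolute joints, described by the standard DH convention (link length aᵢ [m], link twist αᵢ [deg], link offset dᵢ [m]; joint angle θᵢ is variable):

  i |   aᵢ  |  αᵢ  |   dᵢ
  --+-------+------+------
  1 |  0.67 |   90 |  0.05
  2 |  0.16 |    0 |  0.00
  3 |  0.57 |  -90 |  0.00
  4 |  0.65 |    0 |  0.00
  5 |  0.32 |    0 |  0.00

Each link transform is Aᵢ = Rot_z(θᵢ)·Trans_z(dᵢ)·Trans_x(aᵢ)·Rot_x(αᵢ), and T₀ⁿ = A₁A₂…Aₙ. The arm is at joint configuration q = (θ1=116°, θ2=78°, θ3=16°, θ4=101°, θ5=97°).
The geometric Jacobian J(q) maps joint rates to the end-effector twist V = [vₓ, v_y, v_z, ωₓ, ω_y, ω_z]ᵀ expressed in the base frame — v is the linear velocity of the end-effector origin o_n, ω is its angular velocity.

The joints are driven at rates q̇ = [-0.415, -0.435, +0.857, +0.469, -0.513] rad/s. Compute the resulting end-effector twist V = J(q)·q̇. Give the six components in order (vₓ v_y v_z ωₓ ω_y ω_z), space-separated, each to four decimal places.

0.1878 0.3735 -0.3215 0.3600 0.2244 -0.4119

o_n = [-0.7886, 0.3869, 0.3478]
J₁: ẑ×o_n = [-0.3869, -0.7886, 0.0000], ω = ẑ
J2: z=[0.8988, 0.4384, 0.0000] o=[-0.2937, 0.6022, 0.0500] → [0.1305, -0.2677, 0.0234, 0.8988, 0.4384, 0.0000]
J3: z=[0.8988, 0.4384, 0.0000] o=[-0.3083, 0.6321, 0.2065] → [0.0619, -0.1270, -0.0099, 0.8988, 0.4384, 0.0000]
J4: z=[0.4373, -0.8966, -0.0698] o=[-0.2909, 0.5964, 0.7751] → [0.3685, 0.2216, -0.5379, 0.4373, -0.8966, -0.0698]
J5: z=[0.4373, -0.8966, -0.0698] o=[-0.8681, 0.3244, 0.6514] → [0.2766, 0.1272, 0.0986, 0.4373, -0.8966, -0.0698]
V = J·q̇ = [0.1878, 0.3735, -0.3215, 0.3600, 0.2244, -0.4119]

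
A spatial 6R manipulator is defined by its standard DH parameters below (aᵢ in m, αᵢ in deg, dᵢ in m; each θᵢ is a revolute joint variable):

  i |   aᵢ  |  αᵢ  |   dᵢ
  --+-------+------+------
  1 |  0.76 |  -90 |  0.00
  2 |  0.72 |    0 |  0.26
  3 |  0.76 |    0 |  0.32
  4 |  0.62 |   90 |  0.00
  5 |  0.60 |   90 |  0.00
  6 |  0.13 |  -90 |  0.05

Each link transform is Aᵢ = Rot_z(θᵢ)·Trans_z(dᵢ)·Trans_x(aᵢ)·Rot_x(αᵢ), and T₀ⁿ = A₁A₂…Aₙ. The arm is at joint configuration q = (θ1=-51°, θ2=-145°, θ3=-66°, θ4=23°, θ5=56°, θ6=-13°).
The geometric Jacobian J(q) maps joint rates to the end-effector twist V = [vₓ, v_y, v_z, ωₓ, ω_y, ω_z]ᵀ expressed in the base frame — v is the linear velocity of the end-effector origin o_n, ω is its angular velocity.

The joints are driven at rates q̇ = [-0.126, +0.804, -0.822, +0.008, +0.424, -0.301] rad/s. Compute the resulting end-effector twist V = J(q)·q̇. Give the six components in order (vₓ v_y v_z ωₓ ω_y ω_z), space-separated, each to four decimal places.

o_n = [-0.0737, 1.9254, -0.0981]
J₁: ẑ×o_n = [-1.9254, -0.0737, 0.0000], ω = ẑ
J2: z=[0.7771, 0.6293, 0.0000] o=[0.4783, -0.5906, 0.0000] → [-0.0617, 0.0762, 2.3027, 0.7771, 0.6293, 0.0000]
J3: z=[0.7771, 0.6293, 0.0000] o=[0.3092, 0.0313, 0.4130] → [-0.3216, 0.3972, 1.7129, 0.7771, 0.6293, 0.0000]
J4: z=[0.7771, 0.6293, 0.0000] o=[0.1479, 0.7390, 0.0215] → [-0.0753, 0.0930, 1.0615, 0.7771, 0.6293, 0.0000]
J5: z=[0.0876, -0.1082, -0.9903] o=[-0.2385, 1.2161, -0.0647] → [0.7060, -0.1603, 0.0800, 0.0876, -0.1082, -0.9903]
J6: z=[-0.9512, 0.2861, -0.1154] o=[-0.0610, 1.7874, -0.1114] → [0.0197, 0.0141, -0.1277, -0.9512, 0.2861, -0.1154]
V = J·q̇ = [0.7502, -0.3274, 0.5242, 0.3157, -0.1383, -0.5111]

0.7502 -0.3274 0.5242 0.3157 -0.1383 -0.5111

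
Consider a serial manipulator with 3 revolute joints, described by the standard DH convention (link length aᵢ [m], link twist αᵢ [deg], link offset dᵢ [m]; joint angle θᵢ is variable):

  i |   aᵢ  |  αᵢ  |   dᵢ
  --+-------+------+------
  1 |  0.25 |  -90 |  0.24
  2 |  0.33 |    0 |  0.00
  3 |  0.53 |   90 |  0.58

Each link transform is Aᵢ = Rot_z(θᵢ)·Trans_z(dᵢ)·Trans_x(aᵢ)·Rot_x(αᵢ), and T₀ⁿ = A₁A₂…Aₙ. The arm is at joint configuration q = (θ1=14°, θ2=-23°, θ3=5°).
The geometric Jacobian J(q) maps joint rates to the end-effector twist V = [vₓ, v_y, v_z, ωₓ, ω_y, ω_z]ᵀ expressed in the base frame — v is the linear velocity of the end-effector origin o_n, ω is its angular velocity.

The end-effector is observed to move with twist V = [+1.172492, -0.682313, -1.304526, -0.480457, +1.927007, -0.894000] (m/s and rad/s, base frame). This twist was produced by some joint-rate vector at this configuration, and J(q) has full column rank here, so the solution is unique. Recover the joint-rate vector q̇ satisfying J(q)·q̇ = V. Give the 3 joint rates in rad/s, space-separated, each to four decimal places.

-0.8940 0.9990 0.9870

o_n = [0.8861, 0.8187, 0.5327]
J₁: ẑ×o_n = [-0.8187, 0.8861, 0.0000], ω = ẑ
J2: z=[-0.2419, 0.9703, 0.0000] o=[0.2426, 0.0605, 0.2400] → [0.2840, 0.0708, -0.8078, -0.2419, 0.9703, 0.0000]
J3: z=[-0.2419, 0.9703, 0.0000] o=[0.5373, 0.1340, 0.3689] → [0.1589, 0.0396, -0.5041, -0.2419, 0.9703, 0.0000]
q̇ = J⁺·V = [-0.8940, 0.9990, 0.9870]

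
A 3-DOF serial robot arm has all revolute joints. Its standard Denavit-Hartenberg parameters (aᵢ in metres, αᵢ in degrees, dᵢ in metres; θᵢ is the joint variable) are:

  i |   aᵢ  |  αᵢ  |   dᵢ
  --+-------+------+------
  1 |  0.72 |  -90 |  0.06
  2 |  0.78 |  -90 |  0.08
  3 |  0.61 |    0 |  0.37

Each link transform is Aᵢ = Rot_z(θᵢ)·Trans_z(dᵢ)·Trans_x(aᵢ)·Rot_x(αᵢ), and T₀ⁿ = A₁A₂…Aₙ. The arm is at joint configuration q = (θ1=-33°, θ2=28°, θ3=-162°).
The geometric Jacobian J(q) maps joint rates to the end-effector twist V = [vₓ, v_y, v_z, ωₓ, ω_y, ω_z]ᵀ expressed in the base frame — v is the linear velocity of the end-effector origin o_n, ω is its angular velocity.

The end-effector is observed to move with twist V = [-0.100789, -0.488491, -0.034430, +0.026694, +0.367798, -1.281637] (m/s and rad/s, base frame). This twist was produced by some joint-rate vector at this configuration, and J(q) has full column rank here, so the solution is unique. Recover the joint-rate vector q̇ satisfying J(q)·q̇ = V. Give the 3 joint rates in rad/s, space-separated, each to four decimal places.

-0.9470 0.3230 0.3790

o_n = [0.7524, -0.1685, -0.3605]
J₁: ẑ×o_n = [0.1685, 0.7524, -0.0000], ω = ẑ
J2: z=[0.5446, 0.8387, 0.0000] o=[0.6038, -0.3921, 0.0600] → [-0.3527, 0.2290, -0.0028, 0.5446, 0.8387, 0.0000]
J3: z=[-0.3937, 0.2557, -0.8829] o=[1.2250, -0.7001, -0.3062] → [0.4556, 0.3959, -0.0885, -0.3937, 0.2557, -0.8829]
q̇ = J⁺·V = [-0.9470, 0.3230, 0.3790]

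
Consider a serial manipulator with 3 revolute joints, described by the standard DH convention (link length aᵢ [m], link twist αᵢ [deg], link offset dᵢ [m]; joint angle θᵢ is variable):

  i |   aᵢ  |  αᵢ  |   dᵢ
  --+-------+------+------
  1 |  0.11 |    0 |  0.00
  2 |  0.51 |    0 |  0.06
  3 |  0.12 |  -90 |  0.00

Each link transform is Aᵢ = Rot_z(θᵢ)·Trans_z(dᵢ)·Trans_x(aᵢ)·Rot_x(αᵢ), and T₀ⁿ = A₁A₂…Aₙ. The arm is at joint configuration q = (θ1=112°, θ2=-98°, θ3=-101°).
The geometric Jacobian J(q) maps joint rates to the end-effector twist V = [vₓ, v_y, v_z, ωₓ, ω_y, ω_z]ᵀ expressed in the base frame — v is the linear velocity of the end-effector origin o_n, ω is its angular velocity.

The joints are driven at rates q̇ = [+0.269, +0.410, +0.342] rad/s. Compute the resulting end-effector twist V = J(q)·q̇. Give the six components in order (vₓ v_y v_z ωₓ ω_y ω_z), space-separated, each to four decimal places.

0.0111 0.3313 0.0000 0.0000 0.0000 1.0210

o_n = [0.4599, 0.1055, 0.0600]
J₁: ẑ×o_n = [-0.1055, 0.4599, 0.0000], ω = ẑ
J2: z=[0.0000, 0.0000, 1.0000] o=[-0.0412, 0.1020, 0.0000] → [-0.0035, 0.5011, 0.0000, 0.0000, 0.0000, 1.0000]
J3: z=[0.0000, 0.0000, 1.0000] o=[0.4536, 0.2254, 0.0600] → [0.1198, 0.0063, -0.0000, 0.0000, 0.0000, 1.0000]
V = J·q̇ = [0.0111, 0.3313, 0.0000, 0.0000, 0.0000, 1.0210]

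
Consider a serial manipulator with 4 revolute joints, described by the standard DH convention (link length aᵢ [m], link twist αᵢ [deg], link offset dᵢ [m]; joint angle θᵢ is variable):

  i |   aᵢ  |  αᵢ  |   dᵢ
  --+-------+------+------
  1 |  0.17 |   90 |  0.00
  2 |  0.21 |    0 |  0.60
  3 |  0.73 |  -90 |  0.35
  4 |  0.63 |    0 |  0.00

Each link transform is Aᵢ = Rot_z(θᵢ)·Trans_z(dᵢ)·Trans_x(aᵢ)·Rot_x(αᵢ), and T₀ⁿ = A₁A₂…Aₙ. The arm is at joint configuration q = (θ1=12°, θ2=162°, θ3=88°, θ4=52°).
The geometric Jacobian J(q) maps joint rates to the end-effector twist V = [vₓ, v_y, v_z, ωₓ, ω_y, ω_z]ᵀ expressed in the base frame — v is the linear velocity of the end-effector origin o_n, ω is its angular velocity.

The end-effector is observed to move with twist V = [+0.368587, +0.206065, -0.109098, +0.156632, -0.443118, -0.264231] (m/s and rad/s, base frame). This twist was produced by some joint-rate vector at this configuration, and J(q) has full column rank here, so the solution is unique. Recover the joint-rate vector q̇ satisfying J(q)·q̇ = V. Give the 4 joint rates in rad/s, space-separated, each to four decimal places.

-0.2420 -0.1940 0.6600 0.0650

o_n = [-0.3088, -0.5293, -0.9856]
J₁: ẑ×o_n = [0.5293, -0.3088, 0.0000], ω = ẑ
J2: z=[0.2079, -0.9781, 0.0000] o=[0.1663, 0.0353, 0.0000] → [0.9640, 0.2049, -0.5821, 0.2079, -0.9781, 0.0000]
J3: z=[0.2079, -0.9781, 0.0000] o=[0.0957, -0.5931, 0.0649] → [1.0275, 0.2184, -0.3823, 0.2079, -0.9781, 0.0000]
J4: z=[0.9192, 0.1954, -0.3420] o=[-0.0758, -0.9873, -0.6211] → [0.0854, 0.4147, 0.4665, 0.9192, 0.1954, -0.3420]
q̇ = J⁺·V = [-0.2420, -0.1940, 0.6600, 0.0650]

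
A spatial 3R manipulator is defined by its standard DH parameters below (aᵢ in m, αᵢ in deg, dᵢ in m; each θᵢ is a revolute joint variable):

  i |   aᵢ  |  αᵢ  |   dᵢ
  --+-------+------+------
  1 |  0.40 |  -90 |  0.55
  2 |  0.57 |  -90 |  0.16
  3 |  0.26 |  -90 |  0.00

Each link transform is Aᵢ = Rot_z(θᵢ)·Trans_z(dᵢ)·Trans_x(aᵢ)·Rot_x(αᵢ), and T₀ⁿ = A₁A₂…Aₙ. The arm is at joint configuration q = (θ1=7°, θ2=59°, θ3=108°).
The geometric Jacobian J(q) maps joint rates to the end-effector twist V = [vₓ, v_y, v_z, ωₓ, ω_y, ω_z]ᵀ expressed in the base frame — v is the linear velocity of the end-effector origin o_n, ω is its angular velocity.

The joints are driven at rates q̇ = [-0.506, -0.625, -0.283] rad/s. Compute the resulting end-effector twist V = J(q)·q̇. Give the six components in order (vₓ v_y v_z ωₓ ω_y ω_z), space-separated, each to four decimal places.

0.2953 -0.3191 0.0976 0.3169 -0.5908 -0.3602

o_n = [0.6580, -0.0071, 0.1303]
J₁: ẑ×o_n = [0.0071, 0.6580, -0.0000], ω = ẑ
J2: z=[-0.1219, 0.9925, 0.0000] o=[0.3970, 0.0487, 0.5500] → [-0.4166, -0.0512, -0.2522, -0.1219, 0.9925, 0.0000]
J3: z=[-0.8508, -0.1045, -0.5150] o=[0.6689, 0.2433, 0.0614] → [-0.1362, 0.0642, 0.2120, -0.8508, -0.1045, -0.5150]
V = J·q̇ = [0.2953, -0.3191, 0.0976, 0.3169, -0.5908, -0.3602]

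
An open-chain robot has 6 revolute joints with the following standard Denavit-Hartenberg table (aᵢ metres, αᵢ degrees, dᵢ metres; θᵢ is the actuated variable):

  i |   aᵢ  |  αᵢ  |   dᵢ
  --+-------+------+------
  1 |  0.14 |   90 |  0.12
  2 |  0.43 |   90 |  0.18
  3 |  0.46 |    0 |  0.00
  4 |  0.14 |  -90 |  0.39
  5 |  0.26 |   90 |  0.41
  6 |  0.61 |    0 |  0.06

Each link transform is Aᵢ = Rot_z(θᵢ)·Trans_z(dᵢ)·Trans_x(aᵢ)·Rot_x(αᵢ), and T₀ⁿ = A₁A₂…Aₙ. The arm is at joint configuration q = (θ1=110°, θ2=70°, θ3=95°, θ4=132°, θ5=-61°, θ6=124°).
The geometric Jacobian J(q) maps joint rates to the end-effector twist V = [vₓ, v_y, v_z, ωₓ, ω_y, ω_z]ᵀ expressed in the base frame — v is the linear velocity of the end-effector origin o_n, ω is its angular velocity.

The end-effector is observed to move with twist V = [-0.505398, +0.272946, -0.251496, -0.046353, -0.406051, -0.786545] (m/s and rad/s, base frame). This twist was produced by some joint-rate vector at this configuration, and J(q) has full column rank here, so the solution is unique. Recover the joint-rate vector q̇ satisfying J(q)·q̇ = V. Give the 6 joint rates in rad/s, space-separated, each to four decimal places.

o_n = [-0.3001, 0.7616, 0.9658]
J₁: ẑ×o_n = [-0.7616, -0.3001, 0.0000], ω = ẑ
J2: z=[0.9397, 0.3420, 0.0000] o=[-0.0479, 0.1316, 0.1200] → [0.2893, -0.7947, 0.6783, 0.9397, 0.3420, 0.0000]
J3: z=[-0.3214, 0.8830, -0.3420] o=[0.0710, 0.3313, 0.5241] → [0.5372, 0.2689, 0.1894, -0.3214, 0.8830, -0.3420]
J4: z=[-0.3214, 0.8830, -0.3420] o=[0.5063, 0.4752, 0.4864] → [0.5213, 0.4299, 0.6200, -0.3214, 0.8830, -0.3420]
J5: z=[-0.7264, 0.0018, 0.6872] o=[0.2959, 0.7538, 0.2633] → [-0.0041, 0.1007, -0.0046, -0.7264, 0.0018, 0.6872]
J6: z=[0.3755, 0.8386, 0.3947] o=[-0.1516, 0.8962, 0.3865] → [0.5389, -0.2761, 0.0740, 0.3755, 0.8386, 0.3947]
q̇ = J⁺·V = [0.3010, -0.1650, 0.8520, -0.3830, -0.8270, -0.9090]

0.3010 -0.1650 0.8520 -0.3830 -0.8270 -0.9090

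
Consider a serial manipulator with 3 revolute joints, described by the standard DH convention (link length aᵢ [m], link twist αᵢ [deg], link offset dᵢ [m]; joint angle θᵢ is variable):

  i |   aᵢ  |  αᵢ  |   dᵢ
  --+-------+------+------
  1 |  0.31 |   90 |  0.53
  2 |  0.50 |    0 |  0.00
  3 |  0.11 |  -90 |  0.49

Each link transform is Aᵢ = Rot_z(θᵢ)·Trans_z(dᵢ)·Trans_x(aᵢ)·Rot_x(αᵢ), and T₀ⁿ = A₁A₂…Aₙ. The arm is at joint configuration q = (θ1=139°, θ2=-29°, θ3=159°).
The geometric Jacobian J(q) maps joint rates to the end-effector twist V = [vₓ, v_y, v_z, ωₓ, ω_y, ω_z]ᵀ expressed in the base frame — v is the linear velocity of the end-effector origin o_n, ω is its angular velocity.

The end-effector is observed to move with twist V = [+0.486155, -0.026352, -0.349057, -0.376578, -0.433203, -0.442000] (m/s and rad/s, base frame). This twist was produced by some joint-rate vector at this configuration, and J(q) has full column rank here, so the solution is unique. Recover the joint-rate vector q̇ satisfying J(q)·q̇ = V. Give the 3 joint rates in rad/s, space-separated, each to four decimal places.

o_n = [-0.1892, 0.8137, 0.3719]
J₁: ẑ×o_n = [-0.8137, -0.1892, 0.0000], ω = ẑ
J2: z=[0.6561, 0.7547, 0.0000] o=[-0.2340, 0.2034, 0.5300] → [-0.1193, 0.1037, 0.3666, 0.6561, 0.7547, 0.0000]
J3: z=[0.6561, 0.7547, 0.0000] o=[-0.5640, 0.4903, 0.2876] → [0.0636, -0.0553, -0.0707, 0.6561, 0.7547, 0.0000]
q̇ = J⁺·V = [-0.4420, -0.8910, 0.3170]

-0.4420 -0.8910 0.3170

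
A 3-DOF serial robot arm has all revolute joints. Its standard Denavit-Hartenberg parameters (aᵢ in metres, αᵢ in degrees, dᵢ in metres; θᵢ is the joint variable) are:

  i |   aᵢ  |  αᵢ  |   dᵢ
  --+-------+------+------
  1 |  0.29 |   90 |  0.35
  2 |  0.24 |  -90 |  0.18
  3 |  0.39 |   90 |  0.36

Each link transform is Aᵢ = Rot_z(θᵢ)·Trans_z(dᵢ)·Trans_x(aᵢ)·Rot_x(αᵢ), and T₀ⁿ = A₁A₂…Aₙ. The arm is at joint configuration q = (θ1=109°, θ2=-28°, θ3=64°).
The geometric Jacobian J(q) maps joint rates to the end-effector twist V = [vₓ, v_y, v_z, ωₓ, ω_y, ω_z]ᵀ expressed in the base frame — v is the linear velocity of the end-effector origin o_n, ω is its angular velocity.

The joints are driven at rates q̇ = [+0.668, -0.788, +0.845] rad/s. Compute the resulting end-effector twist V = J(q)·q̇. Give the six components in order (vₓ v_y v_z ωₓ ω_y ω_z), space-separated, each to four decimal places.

-0.5655 -0.4877 -0.2801 -0.8742 0.1185 1.4141

o_n = [-0.4288, 0.7216, 0.4749]
J₁: ẑ×o_n = [-0.7216, -0.4288, 0.0000], ω = ẑ
J2: z=[0.9455, 0.3256, 0.0000] o=[-0.0944, 0.2742, 0.3500] → [0.0407, -0.1181, 0.5319, 0.9455, 0.3256, 0.0000]
J3: z=[-0.1528, 0.4439, 0.8829] o=[0.0068, 0.5332, 0.2373] → [-0.0609, -0.3483, 0.1646, -0.1528, 0.4439, 0.8829]
V = J·q̇ = [-0.5655, -0.4877, -0.2801, -0.8742, 0.1185, 1.4141]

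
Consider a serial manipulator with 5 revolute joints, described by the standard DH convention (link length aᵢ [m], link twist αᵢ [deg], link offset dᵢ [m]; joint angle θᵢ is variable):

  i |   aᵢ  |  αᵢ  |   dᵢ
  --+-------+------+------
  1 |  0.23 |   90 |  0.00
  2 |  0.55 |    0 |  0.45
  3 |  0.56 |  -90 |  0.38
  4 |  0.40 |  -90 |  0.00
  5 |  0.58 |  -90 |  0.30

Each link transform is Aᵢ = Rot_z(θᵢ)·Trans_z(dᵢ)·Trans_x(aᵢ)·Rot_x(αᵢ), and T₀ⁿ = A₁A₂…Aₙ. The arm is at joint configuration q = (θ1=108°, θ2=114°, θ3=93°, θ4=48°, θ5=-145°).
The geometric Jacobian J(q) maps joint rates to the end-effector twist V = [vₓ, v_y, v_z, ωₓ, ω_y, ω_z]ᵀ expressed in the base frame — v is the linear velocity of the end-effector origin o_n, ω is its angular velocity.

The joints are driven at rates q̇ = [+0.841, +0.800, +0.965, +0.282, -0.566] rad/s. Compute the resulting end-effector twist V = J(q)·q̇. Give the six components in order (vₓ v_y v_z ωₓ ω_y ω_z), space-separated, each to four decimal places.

o_n = [0.6819, 0.1183, 0.0758]
J₁: ẑ×o_n = [-0.1183, 0.6819, 0.0000], ω = ẑ
J2: z=[0.9511, 0.3090, 0.0000] o=[-0.0711, 0.2187, 0.0000] → [0.0234, -0.0721, -0.3282, 0.9511, 0.3090, 0.0000]
J3: z=[0.9511, 0.3090, 0.0000] o=[0.4260, 0.1450, 0.5025] → [-0.1318, 0.4057, -0.1045, 0.9511, 0.3090, 0.0000]
J4: z=[-0.1403, 0.4318, -0.8910] o=[0.9416, -0.2121, 0.2482] → [0.2199, 0.2072, 0.0658, -0.1403, 0.4318, -0.8910]
J5: z=[-0.8410, 0.4230, 0.3374] o=[0.7326, -0.5307, 0.1267] → [-0.2405, -0.0599, -0.5244, -0.8410, 0.4230, 0.3374]
V = J·q̇ = [-0.0098, 0.9997, -0.0481, 2.1151, 0.4278, 0.3988]

-0.0098 0.9997 -0.0481 2.1151 0.4278 0.3988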